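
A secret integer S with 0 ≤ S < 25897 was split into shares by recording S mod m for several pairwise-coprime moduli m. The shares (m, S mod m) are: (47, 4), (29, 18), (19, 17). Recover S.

22000

The moduli are pairwise coprime; N = 47·29·19 = 25897.
N/47 = 551; 551 ≡ 34 (mod 47); 34·18 ≡ 1, so inverse 18.
N/29 = 893; 893 ≡ 23 (mod 29); 23·24 ≡ 1, so inverse 24.
N/19 = 1363; 1363 ≡ 14 (mod 19); 14·15 ≡ 1, so inverse 15.
S ≡ 4·551·18 + 18·893·24 + 17·1363·15 = 773013.
773013 mod 25897 = 22000.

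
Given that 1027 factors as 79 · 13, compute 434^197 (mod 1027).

Mod 79: 434 ≡ 39; by Fermat, exponent reduces to 197 mod 78 = 41; 39^41 ≡ 59 (mod 79).
Mod 13: 434 ≡ 5; by Fermat, exponent reduces to 197 mod 12 = 5; 5^5 ≡ 5 (mod 13).
Combine by CRT: x ≡ 59 (mod 79), x ≡ 5 (mod 13) ⇒ x ≡ 928 (mod 1027).

928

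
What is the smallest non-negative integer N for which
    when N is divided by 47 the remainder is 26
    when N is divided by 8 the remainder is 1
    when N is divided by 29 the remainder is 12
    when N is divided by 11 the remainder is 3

The moduli are pairwise coprime; M = 47·8·29·11 = 119944.
M/47 = 2552; 2552 ≡ 14 (mod 47); 14·37 ≡ 1, so inverse 37.
M/8 = 14993; 14993 ≡ 1 (mod 8), inverse 1.
M/29 = 4136; 4136 ≡ 18 (mod 29); 18·21 ≡ 1, so inverse 21.
M/11 = 10904; 10904 ≡ 3 (mod 11); 3·4 ≡ 1, so inverse 4.
N ≡ 26·2552·37 + 1·14993·1 + 12·4136·21 + 3·10904·4 = 3643137.
3643137 mod 119944 = 44817.

44817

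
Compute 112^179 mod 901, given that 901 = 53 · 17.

Mod 53: 112 ≡ 6; by Fermat, exponent reduces to 179 mod 52 = 23; 6^23 ≡ 40 (mod 53).
Mod 17: 112 ≡ 10; by Fermat, exponent reduces to 179 mod 16 = 3; 10^3 ≡ 14 (mod 17).
Combine by CRT: x ≡ 40 (mod 53), x ≡ 14 (mod 17) ⇒ x ≡ 252 (mod 901).

252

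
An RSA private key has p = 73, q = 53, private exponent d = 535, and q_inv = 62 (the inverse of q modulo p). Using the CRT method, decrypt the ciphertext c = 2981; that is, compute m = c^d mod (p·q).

d_p = d mod (p−1) = 535 mod 72 = 31; d_q = d mod (q−1) = 15.
m₁ = c^(d_p) mod p: c ≡ 61 (mod 73), and 61^31 mod 73 = 38.
m₂ = c^(d_q) mod q: c ≡ 13 (mod 53), and 13^15 mod 53 = 10.
h = q_inv·(m₁ − m₂) mod p = 62·(38 − 10) mod 73 = 57.
m = m₂ + h·q = 10 + 57·53 = 3031.

3031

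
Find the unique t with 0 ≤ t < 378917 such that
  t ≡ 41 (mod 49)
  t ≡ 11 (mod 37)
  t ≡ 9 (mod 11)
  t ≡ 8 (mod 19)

241954

From t ≡ 41 (mod 49) write t = 41 + 49s. Substituting into t ≡ 11 (mod 37) gives 49s ≡ 7 (mod 37), and since 12⁻¹ ≡ 34 (mod 37), s ≡ 16. Hence t ≡ 41 + 49·16 = 825 (mod 1813).
From t ≡ 825 (mod 1813) write t = 825 + 1813s. Substituting into t ≡ 9 (mod 11) gives 1813s ≡ 9 (mod 11), and since 9⁻¹ ≡ 5 (mod 11), s ≡ 1. Hence t ≡ 825 + 1813·1 = 2638 (mod 19943).
From t ≡ 2638 (mod 19943) write t = 2638 + 19943s. Substituting into t ≡ 8 (mod 19) gives 19943s ≡ 11 (mod 19), and since 12⁻¹ ≡ 8 (mod 19), s ≡ 12. Hence t ≡ 2638 + 19943·12 = 241954 (mod 378917).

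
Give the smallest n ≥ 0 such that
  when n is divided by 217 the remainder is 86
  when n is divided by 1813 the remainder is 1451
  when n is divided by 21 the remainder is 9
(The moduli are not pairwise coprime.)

117483

Combine the congruences pairwise.
gcd(217, 1813) = 7 and 7 | (1451 − 86), so the pair is consistent; merging gives n ≡ 5077 (mod 56203), where 56203 = lcm(217, 1813).
gcd(56203, 21) = 7 and 7 | (9 − 5077), so the pair is consistent; merging gives n ≡ 117483 (mod 168609), where 168609 = lcm(56203, 21).
The solution is unique modulo lcm(217, 1813, 21) = 168609.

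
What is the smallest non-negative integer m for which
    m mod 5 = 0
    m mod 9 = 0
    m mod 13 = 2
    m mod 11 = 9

405

From m ≡ 0 (mod 5) write m = 0 + 5t. Substituting into m ≡ 0 (mod 9) gives 5t ≡ 0 (mod 9), and since 5⁻¹ ≡ 2 (mod 9), t ≡ 0. Hence m ≡ 0 + 5·0 = 0 (mod 45).
From m ≡ 0 (mod 45) write m = 0 + 45t. Substituting into m ≡ 2 (mod 13) gives 45t ≡ 2 (mod 13), and since 6⁻¹ ≡ 11 (mod 13), t ≡ 9. Hence m ≡ 0 + 45·9 = 405 (mod 585).
From m ≡ 405 (mod 585) write m = 405 + 585t. Substituting into m ≡ 9 (mod 11) gives 585t ≡ 0 (mod 11), and since 2⁻¹ ≡ 6 (mod 11), t ≡ 0. Hence m ≡ 405 + 585·0 = 405 (mod 6435).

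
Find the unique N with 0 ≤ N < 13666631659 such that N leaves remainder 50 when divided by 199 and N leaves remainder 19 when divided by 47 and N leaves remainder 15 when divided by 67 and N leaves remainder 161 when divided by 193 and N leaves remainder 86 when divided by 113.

The moduli are pairwise coprime; M = 199·47·67·193·113 = 13666631659.
M/199 = 68676541; 68676541 ≡ 49 (mod 199); 49·65 ≡ 1, so inverse 65.
M/47 = 290779397; 290779397 ≡ 32 (mod 47); 32·25 ≡ 1, so inverse 25.
M/67 = 203979577; 203979577 ≡ 20 (mod 67); 20·57 ≡ 1, so inverse 57.
M/193 = 70811563; 70811563 ≡ 56 (mod 193); 56·162 ≡ 1, so inverse 162.
M/113 = 120943643; 120943643 ≡ 82 (mod 113); 82·51 ≡ 1, so inverse 51.
N ≡ 50·68676541·65 + 19·290779397·25 + 15·203979577·57 + 161·70811563·162 + 86·120943643·51 = 2913087514524.
2913087514524 mod 13666631659 = 2094971157.

2094971157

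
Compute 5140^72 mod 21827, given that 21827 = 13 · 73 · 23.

Mod 13: 5140 ≡ 5; since 12 | 72, by Fermat 5^72 ≡ 1 (mod 13).
Mod 73: 5140 ≡ 30; since 72 | 72, by Fermat 30^72 ≡ 1 (mod 73).
Mod 23: 5140 ≡ 11; by Fermat, exponent reduces to 72 mod 22 = 6; 11^6 ≡ 9 (mod 23).
Combine by CRT: x ≡ 1 (mod 13), x ≡ 1 (mod 73), x ≡ 9 (mod 23) ⇒ x ≡ 8542 (mod 21827).

8542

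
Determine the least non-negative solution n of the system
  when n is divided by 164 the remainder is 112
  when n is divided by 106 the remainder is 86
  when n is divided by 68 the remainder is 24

46196

Combine the congruences pairwise.
gcd(164, 106) = 2 and 2 | (86 − 112), so the pair is consistent; merging gives n ≡ 2736 (mod 8692), where 8692 = lcm(164, 106).
gcd(8692, 68) = 4 and 4 | (24 − 2736), so the pair is consistent; merging gives n ≡ 46196 (mod 147764), where 147764 = lcm(8692, 68).
The solution is unique modulo lcm(164, 106, 68) = 147764.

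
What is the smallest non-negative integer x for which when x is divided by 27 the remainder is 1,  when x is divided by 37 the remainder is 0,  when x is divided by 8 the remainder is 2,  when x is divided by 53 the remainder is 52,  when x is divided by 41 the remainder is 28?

The moduli are pairwise coprime; N = 27·37·8·53·41 = 17366616.
N/27 = 643208; 643208 ≡ 14 (mod 27); 14·2 ≡ 1, so inverse 2.
N/37 = 469368; 469368 ≡ 23 (mod 37); 23·29 ≡ 1, so inverse 29.
N/8 = 2170827; 2170827 ≡ 3 (mod 8); 3·3 ≡ 1, so inverse 3.
N/53 = 327672; 327672 ≡ 26 (mod 53); 26·51 ≡ 1, so inverse 51.
N/41 = 423576; 423576 ≡ 5 (mod 41); 5·33 ≡ 1, so inverse 33.
x ≡ 1·643208·2 + 0·469368·29 + 2·2170827·3 + 52·327672·51 + 28·423576·33 = 1274681746.
1274681746 mod 17366616 = 6918778.

6918778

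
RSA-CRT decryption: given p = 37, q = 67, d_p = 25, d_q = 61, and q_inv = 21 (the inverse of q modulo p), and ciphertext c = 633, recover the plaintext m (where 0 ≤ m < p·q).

30

m₁ = c^(d_p) mod p: c ≡ 4 (mod 37), and 4^25 mod 37 = 30.
m₂ = c^(d_q) mod q: c ≡ 30 (mod 67), and 30^61 mod 67 = 30.
h = q_inv·(m₁ − m₂) mod p = 21·(30 − 30) mod 37 = 0.
m = m₂ + h·q = 30 + 0·67 = 30.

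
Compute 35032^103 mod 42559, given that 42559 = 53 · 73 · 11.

23425

Mod 53: 35032 ≡ 52; by Fermat, exponent reduces to 103 mod 52 = 51; 52^51 ≡ 52 (mod 53).
Mod 73: 35032 ≡ 65; by Fermat, exponent reduces to 103 mod 72 = 31; 65^31 ≡ 65 (mod 73).
Mod 11: 35032 ≡ 8; by Fermat, exponent reduces to 103 mod 10 = 3; 8^3 ≡ 6 (mod 11).
Combine by CRT: x ≡ 52 (mod 53), x ≡ 65 (mod 73), x ≡ 6 (mod 11) ⇒ x ≡ 23425 (mod 42559).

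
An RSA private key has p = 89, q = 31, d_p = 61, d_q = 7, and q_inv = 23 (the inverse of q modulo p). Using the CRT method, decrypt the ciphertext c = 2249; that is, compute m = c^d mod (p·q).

m₁ = c^(d_p) mod p: c ≡ 24 (mod 89), and 24^61 mod 89 = 33.
m₂ = c^(d_q) mod q: c ≡ 17 (mod 31), and 17^7 mod 31 = 12.
h = q_inv·(m₁ − m₂) mod p = 23·(33 − 12) mod 89 = 38.
m = m₂ + h·q = 12 + 38·31 = 1190.

1190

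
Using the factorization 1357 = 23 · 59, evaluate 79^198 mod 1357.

Mod 23: 79 ≡ 10; since 22 | 198, by Fermat 10^198 ≡ 1 (mod 23).
Mod 59: 79 ≡ 20; by Fermat, exponent reduces to 198 mod 58 = 24; 20^24 ≡ 7 (mod 59).
Combine by CRT: x ≡ 1 (mod 23), x ≡ 7 (mod 59) ⇒ x ≡ 1128 (mod 1357).

1128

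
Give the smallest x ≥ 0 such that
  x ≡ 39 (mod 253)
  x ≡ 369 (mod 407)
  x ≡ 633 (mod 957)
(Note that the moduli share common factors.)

107817

gcd(253, 407) = 11 and 11 | (369 − 39), so the pair is consistent; merging gives x ≡ 4846 (mod 9361), where 9361 = lcm(253, 407).
gcd(9361, 957) = 11 and 11 | (633 − 4846), so the pair is consistent; merging gives x ≡ 107817 (mod 814407), where 814407 = lcm(9361, 957).
The solution is unique modulo lcm(253, 407, 957) = 814407.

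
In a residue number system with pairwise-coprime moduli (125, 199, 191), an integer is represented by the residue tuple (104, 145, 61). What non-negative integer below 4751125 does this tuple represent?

4426104

The moduli are pairwise coprime; N = 125·199·191 = 4751125.
N/125 = 38009; 38009 ≡ 9 (mod 125); 9·14 ≡ 1, so inverse 14.
N/199 = 23875; 23875 ≡ 194 (mod 199); 194·159 ≡ 1, so inverse 159.
N/191 = 24875; 24875 ≡ 45 (mod 191); 45·17 ≡ 1, so inverse 17.
x ≡ 104·38009·14 + 145·23875·159 + 61·24875·17 = 631574604.
631574604 mod 4751125 = 4426104.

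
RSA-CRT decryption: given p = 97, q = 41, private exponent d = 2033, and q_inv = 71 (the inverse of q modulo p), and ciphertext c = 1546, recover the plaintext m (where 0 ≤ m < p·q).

d_p = d mod (p−1) = 2033 mod 96 = 17; d_q = d mod (q−1) = 33.
m₁ = c^(d_p) mod p: c ≡ 91 (mod 97), and 91^17 mod 97 = 81.
m₂ = c^(d_q) mod q: c ≡ 29 (mod 41), and 29^33 mod 41 = 13.
h = q_inv·(m₁ − m₂) mod p = 71·(81 − 13) mod 97 = 75.
m = m₂ + h·q = 13 + 75·41 = 3088.

3088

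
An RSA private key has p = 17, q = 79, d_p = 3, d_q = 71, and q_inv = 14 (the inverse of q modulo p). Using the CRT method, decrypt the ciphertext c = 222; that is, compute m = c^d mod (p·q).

m₁ = c^(d_p) mod p: c ≡ 1 (mod 17), and 1^3 mod 17 = 1.
m₂ = c^(d_q) mod q: c ≡ 64 (mod 79), and 64^71 mod 79 = 10.
h = q_inv·(m₁ − m₂) mod p = 14·(1 − 10) mod 17 = 10.
m = m₂ + h·q = 10 + 10·79 = 800.

800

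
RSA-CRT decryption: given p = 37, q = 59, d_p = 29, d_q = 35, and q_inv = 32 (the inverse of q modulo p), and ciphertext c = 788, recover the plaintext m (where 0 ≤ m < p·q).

m₁ = c^(d_p) mod p: c ≡ 11 (mod 37), and 11^29 mod 37 = 27.
m₂ = c^(d_q) mod q: c ≡ 21 (mod 59), and 21^35 mod 59 = 4.
h = q_inv·(m₁ − m₂) mod p = 32·(27 − 4) mod 37 = 33.
m = m₂ + h·q = 4 + 33·59 = 1951.

1951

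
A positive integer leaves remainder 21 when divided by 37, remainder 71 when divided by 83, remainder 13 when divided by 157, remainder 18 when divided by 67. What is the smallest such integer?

15795469

Combine the congruences pairwise.
From t ≡ 21 (mod 37) write t = 21 + 37s. Substituting into t ≡ 71 (mod 83) gives 37s ≡ 50 (mod 83), and since 37⁻¹ ≡ 9 (mod 83), s ≡ 35. Hence t ≡ 21 + 37·35 = 1316 (mod 3071).
From t ≡ 1316 (mod 3071) write t = 1316 + 3071s. Substituting into t ≡ 13 (mod 157) gives 3071s ≡ 110 (mod 157), and since 88⁻¹ ≡ 91 (mod 157), s ≡ 119. Hence t ≡ 1316 + 3071·119 = 366765 (mod 482147).
From t ≡ 366765 (mod 482147) write t = 366765 + 482147s. Substituting into t ≡ 18 (mod 67) gives 482147s ≡ 11 (mod 67), and since 15⁻¹ ≡ 9 (mod 67), s ≡ 32. Hence t ≡ 366765 + 482147·32 = 15795469 (mod 32303849).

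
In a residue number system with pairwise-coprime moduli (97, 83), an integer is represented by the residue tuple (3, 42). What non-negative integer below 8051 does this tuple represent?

From x ≡ 3 (mod 97) write x = 3 + 97t. Substituting into x ≡ 42 (mod 83) gives 97t ≡ 39 (mod 83), and since 14⁻¹ ≡ 6 (mod 83), t ≡ 68. Hence x ≡ 3 + 97·68 = 6599 (mod 8051).

6599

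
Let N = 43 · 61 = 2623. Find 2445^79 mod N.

1327

Mod 43: 2445 ≡ 37; by Fermat, exponent reduces to 79 mod 42 = 37; 37^37 ≡ 37 (mod 43).
Mod 61: 2445 ≡ 5; by Fermat, exponent reduces to 79 mod 60 = 19; 5^19 ≡ 46 (mod 61).
Combine by CRT: x ≡ 37 (mod 43), x ≡ 46 (mod 61) ⇒ x ≡ 1327 (mod 2623).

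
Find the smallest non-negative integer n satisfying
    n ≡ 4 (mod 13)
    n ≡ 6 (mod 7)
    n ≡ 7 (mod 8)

615

The moduli are pairwise coprime; M = 13·7·8 = 728.
M/13 = 56; 56 ≡ 4 (mod 13); 4·10 ≡ 1, so inverse 10.
M/7 = 104; 104 ≡ 6 (mod 7); 6·6 ≡ 1, so inverse 6.
M/8 = 91; 91 ≡ 3 (mod 8); 3·3 ≡ 1, so inverse 3.
n ≡ 4·56·10 + 6·104·6 + 7·91·3 = 7895.
7895 mod 728 = 615.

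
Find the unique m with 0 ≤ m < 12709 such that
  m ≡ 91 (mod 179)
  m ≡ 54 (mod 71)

Combine the congruences pairwise.
From m ≡ 91 (mod 179) write m = 91 + 179t. Substituting into m ≡ 54 (mod 71) gives 179t ≡ 34 (mod 71), and since 37⁻¹ ≡ 48 (mod 71), t ≡ 70. Hence m ≡ 91 + 179·70 = 12621 (mod 12709).

12621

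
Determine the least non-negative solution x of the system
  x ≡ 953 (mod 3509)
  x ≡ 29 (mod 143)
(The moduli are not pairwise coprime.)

gcd(3509, 143) = 11 and 11 | (29 − 953), so the pair is consistent; merging gives x ≡ 4462 (mod 45617), where 45617 = lcm(3509, 143).
The solution is unique modulo lcm(3509, 143) = 45617.

4462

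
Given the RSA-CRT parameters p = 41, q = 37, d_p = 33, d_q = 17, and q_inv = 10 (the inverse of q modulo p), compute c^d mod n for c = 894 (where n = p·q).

635

m₁ = c^(d_p) mod p: c ≡ 33 (mod 41), and 33^33 mod 41 = 20.
m₂ = c^(d_q) mod q: c ≡ 6 (mod 37), and 6^17 mod 37 = 6.
h = q_inv·(m₁ − m₂) mod p = 10·(20 − 6) mod 41 = 17.
m = m₂ + h·q = 6 + 17·37 = 635.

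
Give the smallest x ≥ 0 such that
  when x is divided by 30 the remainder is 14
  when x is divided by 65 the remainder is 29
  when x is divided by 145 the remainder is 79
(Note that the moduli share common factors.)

224

gcd(30, 65) = 5 and 5 | (29 − 14), so the pair is consistent; merging gives x ≡ 224 (mod 390), where 390 = lcm(30, 65).
gcd(390, 145) = 5 and 5 | (79 − 224), so the pair is consistent; merging gives x ≡ 224 (mod 11310), where 11310 = lcm(390, 145).
The solution is unique modulo lcm(30, 65, 145) = 11310.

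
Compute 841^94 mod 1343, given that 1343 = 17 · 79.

Mod 17: 841 ≡ 8; by Fermat, exponent reduces to 94 mod 16 = 14; 8^14 ≡ 4 (mod 17).
Mod 79: 841 ≡ 51; by Fermat, exponent reduces to 94 mod 78 = 16; 51^16 ≡ 76 (mod 79).
Combine by CRT: x ≡ 4 (mod 17), x ≡ 76 (mod 79) ⇒ x ≡ 1024 (mod 1343).

1024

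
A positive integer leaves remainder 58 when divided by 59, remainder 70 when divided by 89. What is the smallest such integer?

3185

From a ≡ 58 (mod 59) write a = 58 + 59t. Substituting into a ≡ 70 (mod 89) gives 59t ≡ 12 (mod 89), and since 59⁻¹ ≡ 86 (mod 89), t ≡ 53. Hence a ≡ 58 + 59·53 = 3185 (mod 5251).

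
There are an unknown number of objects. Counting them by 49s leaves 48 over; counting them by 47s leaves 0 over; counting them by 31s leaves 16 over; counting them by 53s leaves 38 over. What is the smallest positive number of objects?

The moduli are pairwise coprime; M = 49·47·31·53 = 3783829.
M/49 = 77221; 77221 ≡ 46 (mod 49); 46·16 ≡ 1, so inverse 16.
M/47 = 80507; 80507 ≡ 43 (mod 47); 43·35 ≡ 1, so inverse 35.
M/31 = 122059; 122059 ≡ 12 (mod 31); 12·13 ≡ 1, so inverse 13.
M/53 = 71393; 71393 ≡ 2 (mod 53); 2·27 ≡ 1, so inverse 27.
N ≡ 48·77221·16 + 0·80507·35 + 16·122059·13 + 38·71393·27 = 157943218.
157943218 mod 3783829 = 2806229.

2806229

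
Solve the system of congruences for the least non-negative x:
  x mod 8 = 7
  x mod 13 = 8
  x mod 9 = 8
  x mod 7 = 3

3167

The moduli are pairwise coprime; N = 8·13·9·7 = 6552.
N/8 = 819; 819 ≡ 3 (mod 8); 3·3 ≡ 1, so inverse 3.
N/13 = 504; 504 ≡ 10 (mod 13); 10·4 ≡ 1, so inverse 4.
N/9 = 728; 728 ≡ 8 (mod 9); 8·8 ≡ 1, so inverse 8.
N/7 = 936; 936 ≡ 5 (mod 7); 5·3 ≡ 1, so inverse 3.
x ≡ 7·819·3 + 8·504·4 + 8·728·8 + 3·936·3 = 88343.
88343 mod 6552 = 3167.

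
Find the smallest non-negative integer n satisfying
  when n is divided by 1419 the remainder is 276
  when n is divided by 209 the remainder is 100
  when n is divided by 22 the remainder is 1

Combine the congruences pairwise.
gcd(1419, 209) = 11 and 11 | (100 − 276), so the pair is consistent; merging gives n ≡ 5952 (mod 26961), where 26961 = lcm(1419, 209).
gcd(26961, 22) = 11 and 11 | (1 − 5952), so the pair is consistent; merging gives n ≡ 32913 (mod 53922), where 53922 = lcm(26961, 22).
The solution is unique modulo lcm(1419, 209, 22) = 53922.

32913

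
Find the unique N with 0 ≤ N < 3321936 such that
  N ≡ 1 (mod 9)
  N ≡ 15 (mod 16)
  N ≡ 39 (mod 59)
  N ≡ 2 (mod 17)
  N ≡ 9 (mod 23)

The moduli are pairwise coprime; M = 9·16·59·17·23 = 3321936.
M/9 = 369104; 369104 ≡ 5 (mod 9); 5·2 ≡ 1, so inverse 2.
M/16 = 207621; 207621 ≡ 5 (mod 16); 5·13 ≡ 1, so inverse 13.
M/59 = 56304; 56304 ≡ 18 (mod 59); 18·23 ≡ 1, so inverse 23.
M/17 = 195408; 195408 ≡ 10 (mod 17); 10·12 ≡ 1, so inverse 12.
M/23 = 144432; 144432 ≡ 15 (mod 23); 15·20 ≡ 1, so inverse 20.
N ≡ 1·369104·2 + 15·207621·13 + 39·56304·23 + 2·195408·12 + 9·144432·20 = 122416543.
122416543 mod 3321936 = 2826847.

2826847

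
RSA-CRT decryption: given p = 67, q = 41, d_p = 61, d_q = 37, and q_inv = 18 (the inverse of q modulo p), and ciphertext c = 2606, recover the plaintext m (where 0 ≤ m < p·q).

1521

m₁ = c^(d_p) mod p: c ≡ 60 (mod 67), and 60^61 mod 67 = 47.
m₂ = c^(d_q) mod q: c ≡ 23 (mod 41), and 23^37 mod 41 = 4.
h = q_inv·(m₁ − m₂) mod p = 18·(47 − 4) mod 67 = 37.
m = m₂ + h·q = 4 + 37·41 = 1521.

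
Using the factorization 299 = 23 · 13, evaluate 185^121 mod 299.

Mod 23: 185 ≡ 1; by Fermat, exponent reduces to 121 mod 22 = 11; 1^11 ≡ 1 (mod 23).
Mod 13: 185 ≡ 3; by Fermat, exponent reduces to 121 mod 12 = 1; 3^1 ≡ 3 (mod 13).
Combine by CRT: x ≡ 1 (mod 23), x ≡ 3 (mod 13) ⇒ x ≡ 185 (mod 299).

185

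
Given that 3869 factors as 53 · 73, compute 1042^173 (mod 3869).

179

Mod 53: 1042 ≡ 35; by Fermat, exponent reduces to 173 mod 52 = 17; 35^17 ≡ 20 (mod 53).
Mod 73: 1042 ≡ 20; by Fermat, exponent reduces to 173 mod 72 = 29; 20^29 ≡ 33 (mod 73).
Combine by CRT: x ≡ 20 (mod 53), x ≡ 33 (mod 73) ⇒ x ≡ 179 (mod 3869).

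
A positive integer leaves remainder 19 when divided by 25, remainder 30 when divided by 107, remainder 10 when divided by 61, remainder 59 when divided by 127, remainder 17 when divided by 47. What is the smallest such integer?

The moduli are pairwise coprime; N = 25·107·61·127·47 = 973991575.
N/25 = 38959663; 38959663 ≡ 13 (mod 25); 13·2 ≡ 1, so inverse 2.
N/107 = 9102725; 9102725 ≡ 21 (mod 107); 21·51 ≡ 1, so inverse 51.
N/61 = 15967075; 15967075 ≡ 20 (mod 61); 20·58 ≡ 1, so inverse 58.
N/127 = 7669225; 7669225 ≡ 76 (mod 127); 76·122 ≡ 1, so inverse 122.
N/47 = 20723225; 20723225 ≡ 32 (mod 47); 32·25 ≡ 1, so inverse 25.
x ≡ 19·38959663·2 + 30·9102725·51 + 10·15967075·58 + 59·7669225·122 + 17·20723225·25 = 88678992119.
88678992119 mod 973991575 = 45758794.

45758794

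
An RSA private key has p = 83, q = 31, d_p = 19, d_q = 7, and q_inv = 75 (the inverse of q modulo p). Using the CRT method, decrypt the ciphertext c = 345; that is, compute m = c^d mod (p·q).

1318

m₁ = c^(d_p) mod p: c ≡ 13 (mod 83), and 13^19 mod 83 = 73.
m₂ = c^(d_q) mod q: c ≡ 4 (mod 31), and 4^7 mod 31 = 16.
h = q_inv·(m₁ − m₂) mod p = 75·(73 − 16) mod 83 = 42.
m = m₂ + h·q = 16 + 42·31 = 1318.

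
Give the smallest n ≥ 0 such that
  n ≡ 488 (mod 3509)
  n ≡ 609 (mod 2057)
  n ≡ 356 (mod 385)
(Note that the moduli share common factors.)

1586556

Combine the congruences pairwise.
gcd(3509, 2057) = 121 and 121 | (609 − 488), so the pair is consistent; merging gives n ≡ 35578 (mod 59653), where 59653 = lcm(3509, 2057).
gcd(59653, 385) = 11 and 11 | (356 − 35578), so the pair is consistent; merging gives n ≡ 1586556 (mod 2087855), where 2087855 = lcm(59653, 385).
The solution is unique modulo lcm(3509, 2057, 385) = 2087855.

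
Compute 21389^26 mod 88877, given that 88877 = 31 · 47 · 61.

Mod 31: 21389 ≡ 30; 30^26 ≡ 1 (mod 31).
Mod 47: 21389 ≡ 4; 4^26 ≡ 17 (mod 47).
Mod 61: 21389 ≡ 39; 39^26 ≡ 42 (mod 61).
Combine by CRT: x ≡ 1 (mod 31), x ≡ 17 (mod 47), x ≡ 42 (mod 61) ⇒ x ≡ 61164 (mod 88877).

61164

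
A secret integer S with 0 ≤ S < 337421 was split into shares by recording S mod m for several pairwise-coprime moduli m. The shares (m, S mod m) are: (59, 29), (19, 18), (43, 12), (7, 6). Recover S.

259216

From S ≡ 29 (mod 59) write S = 29 + 59t. Substituting into S ≡ 18 (mod 19) gives 59t ≡ 8 (mod 19), and since 2⁻¹ ≡ 10 (mod 19), t ≡ 4. Hence S ≡ 29 + 59·4 = 265 (mod 1121).
From S ≡ 265 (mod 1121) write S = 265 + 1121t. Substituting into S ≡ 12 (mod 43) gives 1121t ≡ 5 (mod 43), and since 3⁻¹ ≡ 29 (mod 43), t ≡ 16. Hence S ≡ 265 + 1121·16 = 18201 (mod 48203).
From S ≡ 18201 (mod 48203) write S = 18201 + 48203t. Substituting into S ≡ 6 (mod 7) gives 48203t ≡ 5 (mod 7), and since 1⁻¹ ≡ 1 (mod 7), t ≡ 5. Hence S ≡ 18201 + 48203·5 = 259216 (mod 337421).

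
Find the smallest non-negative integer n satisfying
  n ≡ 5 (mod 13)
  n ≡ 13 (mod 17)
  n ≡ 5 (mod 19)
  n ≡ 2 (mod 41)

100534

The moduli are pairwise coprime; M = 13·17·19·41 = 172159.
M/13 = 13243; 13243 ≡ 9 (mod 13); 9·3 ≡ 1, so inverse 3.
M/17 = 10127; 10127 ≡ 12 (mod 17); 12·10 ≡ 1, so inverse 10.
M/19 = 9061; 9061 ≡ 17 (mod 19); 17·9 ≡ 1, so inverse 9.
M/41 = 4199; 4199 ≡ 17 (mod 41); 17·29 ≡ 1, so inverse 29.
n ≡ 5·13243·3 + 13·10127·10 + 5·9061·9 + 2·4199·29 = 2166442.
2166442 mod 172159 = 100534.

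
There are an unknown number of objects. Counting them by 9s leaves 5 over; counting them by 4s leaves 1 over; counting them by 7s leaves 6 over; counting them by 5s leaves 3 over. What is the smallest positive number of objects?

293

From N ≡ 5 (mod 9) write N = 5 + 9t. Substituting into N ≡ 1 (mod 4) gives 9t ≡ 0 (mod 4), and since 1⁻¹ ≡ 1 (mod 4), t ≡ 0. Hence N ≡ 5 + 9·0 = 5 (mod 36).
From N ≡ 5 (mod 36) write N = 5 + 36t. Substituting into N ≡ 6 (mod 7) gives 36t ≡ 1 (mod 7), and since 1⁻¹ ≡ 1 (mod 7), t ≡ 1. Hence N ≡ 5 + 36·1 = 41 (mod 252).
From N ≡ 41 (mod 252) write N = 41 + 252t. Substituting into N ≡ 3 (mod 5) gives 252t ≡ 2 (mod 5), and since 2⁻¹ ≡ 3 (mod 5), t ≡ 1. Hence N ≡ 41 + 252·1 = 293 (mod 1260).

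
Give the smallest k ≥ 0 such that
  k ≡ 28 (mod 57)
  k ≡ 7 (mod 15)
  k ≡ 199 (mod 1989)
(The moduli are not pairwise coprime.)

Combine the congruences pairwise.
gcd(57, 15) = 3 and 3 | (7 − 28), so the pair is consistent; merging gives k ≡ 142 (mod 285), where 285 = lcm(57, 15).
gcd(285, 1989) = 3 and 3 | (199 − 142), so the pair is consistent; merging gives k ≡ 113572 (mod 188955), where 188955 = lcm(285, 1989).
The solution is unique modulo lcm(57, 15, 1989) = 188955.

113572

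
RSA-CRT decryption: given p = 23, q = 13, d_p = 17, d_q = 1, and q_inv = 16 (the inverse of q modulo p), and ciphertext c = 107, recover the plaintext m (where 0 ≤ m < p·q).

m₁ = c^(d_p) mod p: c ≡ 15 (mod 23), and 15^17 mod 23 = 10.
m₂ = c^(d_q) mod q: c ≡ 3 (mod 13), and 3^1 mod 13 = 3.
h = q_inv·(m₁ − m₂) mod p = 16·(10 − 3) mod 23 = 20.
m = m₂ + h·q = 3 + 20·13 = 263.

263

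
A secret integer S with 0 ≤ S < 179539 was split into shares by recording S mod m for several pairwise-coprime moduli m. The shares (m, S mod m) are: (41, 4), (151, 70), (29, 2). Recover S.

The moduli are pairwise coprime; N = 41·151·29 = 179539.
N/41 = 4379; 4379 ≡ 33 (mod 41); 33·5 ≡ 1, so inverse 5.
N/151 = 1189; 1189 ≡ 132 (mod 151); 132·143 ≡ 1, so inverse 143.
N/29 = 6191; 6191 ≡ 14 (mod 29); 14·27 ≡ 1, so inverse 27.
S ≡ 4·4379·5 + 70·1189·143 + 2·6191·27 = 12323784.
12323784 mod 179539 = 115132.

115132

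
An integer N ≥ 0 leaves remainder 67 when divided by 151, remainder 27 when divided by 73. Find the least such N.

9882

From N ≡ 67 (mod 151) write N = 67 + 151t. Substituting into N ≡ 27 (mod 73) gives 151t ≡ 33 (mod 73), and since 5⁻¹ ≡ 44 (mod 73), t ≡ 65. Hence N ≡ 67 + 151·65 = 9882 (mod 11023).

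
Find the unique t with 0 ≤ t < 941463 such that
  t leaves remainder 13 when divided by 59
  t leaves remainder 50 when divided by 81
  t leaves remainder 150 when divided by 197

The moduli are pairwise coprime; N = 59·81·197 = 941463.
N/59 = 15957; 15957 ≡ 27 (mod 59); 27·35 ≡ 1, so inverse 35.
N/81 = 11623; 11623 ≡ 40 (mod 81); 40·79 ≡ 1, so inverse 79.
N/197 = 4779; 4779 ≡ 51 (mod 197); 51·85 ≡ 1, so inverse 85.
t ≡ 13·15957·35 + 50·11623·79 + 150·4779·85 = 114103535.
114103535 mod 941463 = 186512.

186512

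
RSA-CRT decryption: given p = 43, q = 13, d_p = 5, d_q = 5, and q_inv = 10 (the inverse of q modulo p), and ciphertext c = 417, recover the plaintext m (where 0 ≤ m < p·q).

313

m₁ = c^(d_p) mod p: c ≡ 30 (mod 43), and 30^5 mod 43 = 12.
m₂ = c^(d_q) mod q: c ≡ 1 (mod 13), and 1^5 mod 13 = 1.
h = q_inv·(m₁ − m₂) mod p = 10·(12 − 1) mod 43 = 24.
m = m₂ + h·q = 1 + 24·13 = 313.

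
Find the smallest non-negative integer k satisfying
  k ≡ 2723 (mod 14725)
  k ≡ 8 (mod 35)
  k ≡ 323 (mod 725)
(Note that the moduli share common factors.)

gcd(14725, 35) = 5 and 5 | (8 − 2723), so the pair is consistent; merging gives k ≡ 32173 (mod 103075), where 103075 = lcm(14725, 35).
gcd(103075, 725) = 25 and 25 | (323 − 32173), so the pair is consistent; merging gives k ≡ 1269073 (mod 2989175), where 2989175 = lcm(103075, 725).
The solution is unique modulo lcm(14725, 35, 725) = 2989175.

1269073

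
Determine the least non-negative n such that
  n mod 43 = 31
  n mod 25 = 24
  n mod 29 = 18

The moduli are pairwise coprime; M = 43·25·29 = 31175.
M/43 = 725; 725 ≡ 37 (mod 43); 37·7 ≡ 1, so inverse 7.
M/25 = 1247; 1247 ≡ 22 (mod 25); 22·8 ≡ 1, so inverse 8.
M/29 = 1075; 1075 ≡ 2 (mod 29); 2·15 ≡ 1, so inverse 15.
n ≡ 31·725·7 + 24·1247·8 + 18·1075·15 = 686999.
686999 mod 31175 = 1149.

1149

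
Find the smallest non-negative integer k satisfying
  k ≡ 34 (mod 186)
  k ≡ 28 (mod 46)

gcd(186, 46) = 2 and 2 | (28 − 34), so the pair is consistent; merging gives k ≡ 3754 (mod 4278), where 4278 = lcm(186, 46).
The solution is unique modulo lcm(186, 46) = 4278.

3754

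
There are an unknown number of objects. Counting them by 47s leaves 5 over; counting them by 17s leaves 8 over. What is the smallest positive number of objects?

From N ≡ 5 (mod 47) write N = 5 + 47t. Substituting into N ≡ 8 (mod 17) gives 47t ≡ 3 (mod 17), and since 13⁻¹ ≡ 4 (mod 17), t ≡ 12. Hence N ≡ 5 + 47·12 = 569 (mod 799).

569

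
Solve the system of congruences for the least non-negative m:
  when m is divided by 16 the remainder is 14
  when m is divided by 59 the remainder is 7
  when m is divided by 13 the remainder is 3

302

From m ≡ 14 (mod 16) write m = 14 + 16t. Substituting into m ≡ 7 (mod 59) gives 16t ≡ 52 (mod 59), and since 16⁻¹ ≡ 48 (mod 59), t ≡ 18. Hence m ≡ 14 + 16·18 = 302 (mod 944).
From m ≡ 302 (mod 944) write m = 302 + 944t. Substituting into m ≡ 3 (mod 13) gives 944t ≡ 0 (mod 13), and since 8⁻¹ ≡ 5 (mod 13), t ≡ 0. Hence m ≡ 302 + 944·0 = 302 (mod 12272).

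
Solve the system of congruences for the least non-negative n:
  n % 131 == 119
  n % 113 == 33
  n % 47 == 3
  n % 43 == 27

11879723

The moduli are pairwise coprime; M = 131·113·47·43 = 29916863.
M/131 = 228373; 228373 ≡ 40 (mod 131); 40·95 ≡ 1, so inverse 95.
M/113 = 264751; 264751 ≡ 105 (mod 113); 105·14 ≡ 1, so inverse 14.
M/47 = 636529; 636529 ≡ 8 (mod 47); 8·6 ≡ 1, so inverse 6.
M/43 = 695741; 695741 ≡ 1 (mod 43), inverse 1.
n ≡ 119·228373·95 + 33·264751·14 + 3·636529·6 + 27·695741·1 = 2734314256.
2734314256 mod 29916863 = 11879723.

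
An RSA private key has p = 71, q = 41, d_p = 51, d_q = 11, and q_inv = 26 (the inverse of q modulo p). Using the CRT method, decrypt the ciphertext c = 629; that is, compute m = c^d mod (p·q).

1760

m₁ = c^(d_p) mod p: c ≡ 61 (mod 71), and 61^51 mod 71 = 56.
m₂ = c^(d_q) mod q: c ≡ 14 (mod 41), and 14^11 mod 41 = 38.
h = q_inv·(m₁ − m₂) mod p = 26·(56 − 38) mod 71 = 42.
m = m₂ + h·q = 38 + 42·41 = 1760.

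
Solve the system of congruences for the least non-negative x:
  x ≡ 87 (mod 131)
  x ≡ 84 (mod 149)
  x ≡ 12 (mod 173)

1057388

Combine the congruences pairwise.
From x ≡ 87 (mod 131) write x = 87 + 131t. Substituting into x ≡ 84 (mod 149) gives 131t ≡ 146 (mod 149), and since 131⁻¹ ≡ 91 (mod 149), t ≡ 25. Hence x ≡ 87 + 131·25 = 3362 (mod 19519).
From x ≡ 3362 (mod 19519) write x = 3362 + 19519t. Substituting into x ≡ 12 (mod 173) gives 19519t ≡ 110 (mod 173), and since 143⁻¹ ≡ 98 (mod 173), t ≡ 54. Hence x ≡ 3362 + 19519·54 = 1057388 (mod 3376787).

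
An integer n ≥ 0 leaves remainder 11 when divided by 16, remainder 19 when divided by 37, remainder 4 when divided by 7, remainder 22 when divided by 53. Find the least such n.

From n ≡ 11 (mod 16) write n = 11 + 16t. Substituting into n ≡ 19 (mod 37) gives 16t ≡ 8 (mod 37), and since 16⁻¹ ≡ 7 (mod 37), t ≡ 19. Hence n ≡ 11 + 16·19 = 315 (mod 592).
From n ≡ 315 (mod 592) write n = 315 + 592t. Substituting into n ≡ 4 (mod 7) gives 592t ≡ 4 (mod 7), and since 4⁻¹ ≡ 2 (mod 7), t ≡ 1. Hence n ≡ 315 + 592·1 = 907 (mod 4144).
From n ≡ 907 (mod 4144) write n = 907 + 4144t. Substituting into n ≡ 22 (mod 53) gives 4144t ≡ 16 (mod 53), and since 10⁻¹ ≡ 16 (mod 53), t ≡ 44. Hence n ≡ 907 + 4144·44 = 183243 (mod 219632).

183243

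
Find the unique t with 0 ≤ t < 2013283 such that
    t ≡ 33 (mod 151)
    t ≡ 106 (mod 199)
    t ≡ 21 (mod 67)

The moduli are pairwise coprime; N = 151·199·67 = 2013283.
N/151 = 13333; 13333 ≡ 45 (mod 151); 45·47 ≡ 1, so inverse 47.
N/199 = 10117; 10117 ≡ 167 (mod 199); 167·143 ≡ 1, so inverse 143.
N/67 = 30049; 30049 ≡ 33 (mod 67); 33·65 ≡ 1, so inverse 65.
t ≡ 33·13333·47 + 106·10117·143 + 21·30049·65 = 215049854.
215049854 mod 2013283 = 1641856.

1641856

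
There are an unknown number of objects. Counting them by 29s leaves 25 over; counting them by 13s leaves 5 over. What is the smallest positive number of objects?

From N ≡ 25 (mod 29) write N = 25 + 29t. Substituting into N ≡ 5 (mod 13) gives 29t ≡ 6 (mod 13), and since 3⁻¹ ≡ 9 (mod 13), t ≡ 2. Hence N ≡ 25 + 29·2 = 83 (mod 377).

83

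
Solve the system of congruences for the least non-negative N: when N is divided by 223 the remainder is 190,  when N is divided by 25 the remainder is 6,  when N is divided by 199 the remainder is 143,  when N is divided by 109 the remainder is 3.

69791831

From N ≡ 190 (mod 223) write N = 190 + 223t. Substituting into N ≡ 6 (mod 25) gives 223t ≡ 16 (mod 25), and since 23⁻¹ ≡ 12 (mod 25), t ≡ 17. Hence N ≡ 190 + 223·17 = 3981 (mod 5575).
From N ≡ 3981 (mod 5575) write N = 3981 + 5575t. Substituting into N ≡ 143 (mod 199) gives 5575t ≡ 142 (mod 199), and since 3⁻¹ ≡ 133 (mod 199), t ≡ 180. Hence N ≡ 3981 + 5575·180 = 1007481 (mod 1109425).
From N ≡ 1007481 (mod 1109425) write N = 1007481 + 1109425t. Substituting into N ≡ 3 (mod 109) gives 1109425t ≡ 9 (mod 109), and since 23⁻¹ ≡ 19 (mod 109), t ≡ 62. Hence N ≡ 1007481 + 1109425·62 = 69791831 (mod 120927325).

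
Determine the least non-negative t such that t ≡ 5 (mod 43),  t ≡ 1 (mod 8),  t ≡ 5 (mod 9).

1553

Combine the congruences pairwise.
From t ≡ 5 (mod 43) write t = 5 + 43s. Substituting into t ≡ 1 (mod 8) gives 43s ≡ 4 (mod 8), and since 3⁻¹ ≡ 3 (mod 8), s ≡ 4. Hence t ≡ 5 + 43·4 = 177 (mod 344).
From t ≡ 177 (mod 344) write t = 177 + 344s. Substituting into t ≡ 5 (mod 9) gives 344s ≡ 8 (mod 9), and since 2⁻¹ ≡ 5 (mod 9), s ≡ 4. Hence t ≡ 177 + 344·4 = 1553 (mod 3096).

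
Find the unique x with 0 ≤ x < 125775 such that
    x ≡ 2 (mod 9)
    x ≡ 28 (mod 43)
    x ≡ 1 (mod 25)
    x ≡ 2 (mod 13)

Combine the congruences pairwise.
From x ≡ 2 (mod 9) write x = 2 + 9t. Substituting into x ≡ 28 (mod 43) gives 9t ≡ 26 (mod 43), and since 9⁻¹ ≡ 24 (mod 43), t ≡ 22. Hence x ≡ 2 + 9·22 = 200 (mod 387).
From x ≡ 200 (mod 387) write x = 200 + 387t. Substituting into x ≡ 1 (mod 25) gives 387t ≡ 1 (mod 25), and since 12⁻¹ ≡ 23 (mod 25), t ≡ 23. Hence x ≡ 200 + 387·23 = 9101 (mod 9675).
From x ≡ 9101 (mod 9675) write x = 9101 + 9675t. Substituting into x ≡ 2 (mod 13) gives 9675t ≡ 1 (mod 13), and since 3⁻¹ ≡ 9 (mod 13), t ≡ 9. Hence x ≡ 9101 + 9675·9 = 96176 (mod 125775).

96176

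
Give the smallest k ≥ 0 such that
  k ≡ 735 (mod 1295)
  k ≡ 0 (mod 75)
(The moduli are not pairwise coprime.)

16275

gcd(1295, 75) = 5 and 5 | (0 − 735), so the pair is consistent; merging gives k ≡ 16275 (mod 19425), where 19425 = lcm(1295, 75).
The solution is unique modulo lcm(1295, 75) = 19425.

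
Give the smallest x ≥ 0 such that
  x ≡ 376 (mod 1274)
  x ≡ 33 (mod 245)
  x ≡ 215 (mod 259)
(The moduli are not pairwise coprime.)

gcd(1274, 245) = 49 and 49 | (33 − 376), so the pair is consistent; merging gives x ≡ 4198 (mod 6370), where 6370 = lcm(1274, 245).
gcd(6370, 259) = 7 and 7 | (215 − 4198), so the pair is consistent; merging gives x ≡ 214408 (mod 235690), where 235690 = lcm(6370, 259).
The solution is unique modulo lcm(1274, 245, 259) = 235690.

214408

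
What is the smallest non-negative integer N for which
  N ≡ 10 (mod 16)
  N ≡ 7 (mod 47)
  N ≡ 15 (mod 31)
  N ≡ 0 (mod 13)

From N ≡ 10 (mod 16) write N = 10 + 16t. Substituting into N ≡ 7 (mod 47) gives 16t ≡ 44 (mod 47), and since 16⁻¹ ≡ 3 (mod 47), t ≡ 38. Hence N ≡ 10 + 16·38 = 618 (mod 752).
From N ≡ 618 (mod 752) write N = 618 + 752t. Substituting into N ≡ 15 (mod 31) gives 752t ≡ 17 (mod 31), and since 8⁻¹ ≡ 4 (mod 31), t ≡ 6. Hence N ≡ 618 + 752·6 = 5130 (mod 23312).
From N ≡ 5130 (mod 23312) write N = 5130 + 23312t. Substituting into N ≡ 0 (mod 13) gives 23312t ≡ 5 (mod 13), and since 3⁻¹ ≡ 9 (mod 13), t ≡ 6. Hence N ≡ 5130 + 23312·6 = 145002 (mod 303056).

145002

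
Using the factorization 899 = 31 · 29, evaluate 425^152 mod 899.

Mod 31: 425 ≡ 22; by Fermat, exponent reduces to 152 mod 30 = 2; 22^2 ≡ 19 (mod 31).
Mod 29: 425 ≡ 19; by Fermat, exponent reduces to 152 mod 28 = 12; 19^12 ≡ 20 (mod 29).
Combine by CRT: x ≡ 19 (mod 31), x ≡ 20 (mod 29) ⇒ x ≡ 484 (mod 899).

484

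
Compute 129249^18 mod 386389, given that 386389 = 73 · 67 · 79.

23606

Mod 73: 129249 ≡ 39; 39^18 ≡ 27 (mod 73).
Mod 67: 129249 ≡ 6; 6^18 ≡ 22 (mod 67).
Mod 79: 129249 ≡ 5; 5^18 ≡ 64 (mod 79).
Combine by CRT: x ≡ 27 (mod 73), x ≡ 22 (mod 67), x ≡ 64 (mod 79) ⇒ x ≡ 23606 (mod 386389).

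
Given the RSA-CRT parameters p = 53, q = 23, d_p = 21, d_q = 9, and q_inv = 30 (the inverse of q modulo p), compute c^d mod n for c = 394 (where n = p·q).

1030

m₁ = c^(d_p) mod p: c ≡ 23 (mod 53), and 23^21 mod 53 = 23.
m₂ = c^(d_q) mod q: c ≡ 3 (mod 23), and 3^9 mod 23 = 18.
h = q_inv·(m₁ − m₂) mod p = 30·(23 − 18) mod 53 = 44.
m = m₂ + h·q = 18 + 44·23 = 1030.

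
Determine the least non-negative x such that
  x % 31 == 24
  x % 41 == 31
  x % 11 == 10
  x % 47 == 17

From x ≡ 24 (mod 31) write x = 24 + 31t. Substituting into x ≡ 31 (mod 41) gives 31t ≡ 7 (mod 41), and since 31⁻¹ ≡ 4 (mod 41), t ≡ 28. Hence x ≡ 24 + 31·28 = 892 (mod 1271).
From x ≡ 892 (mod 1271) write x = 892 + 1271t. Substituting into x ≡ 10 (mod 11) gives 1271t ≡ 9 (mod 11), and since 6⁻¹ ≡ 2 (mod 11), t ≡ 7. Hence x ≡ 892 + 1271·7 = 9789 (mod 13981).
From x ≡ 9789 (mod 13981) write x = 9789 + 13981t. Substituting into x ≡ 17 (mod 47) gives 13981t ≡ 4 (mod 47), and since 22⁻¹ ≡ 15 (mod 47), t ≡ 13. Hence x ≡ 9789 + 13981·13 = 191542 (mod 657107).

191542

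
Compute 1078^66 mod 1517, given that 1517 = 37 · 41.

989

Mod 37: 1078 ≡ 5; by Fermat, exponent reduces to 66 mod 36 = 30; 5^30 ≡ 27 (mod 37).
Mod 41: 1078 ≡ 12; by Fermat, exponent reduces to 66 mod 40 = 26; 12^26 ≡ 5 (mod 41).
Combine by CRT: x ≡ 27 (mod 37), x ≡ 5 (mod 41) ⇒ x ≡ 989 (mod 1517).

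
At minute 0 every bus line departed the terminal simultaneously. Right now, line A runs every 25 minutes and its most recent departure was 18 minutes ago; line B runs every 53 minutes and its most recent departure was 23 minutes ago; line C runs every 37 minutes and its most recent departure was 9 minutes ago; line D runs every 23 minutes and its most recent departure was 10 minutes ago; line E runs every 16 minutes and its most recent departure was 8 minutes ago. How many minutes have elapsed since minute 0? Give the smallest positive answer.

5679768

Combine the congruences pairwise.
From t ≡ 18 (mod 25) write t = 18 + 25s. Substituting into t ≡ 23 (mod 53) gives 25s ≡ 5 (mod 53), and since 25⁻¹ ≡ 17 (mod 53), s ≡ 32. Hence t ≡ 18 + 25·32 = 818 (mod 1325).
From t ≡ 818 (mod 1325) write t = 818 + 1325s. Substituting into t ≡ 9 (mod 37) gives 1325s ≡ 5 (mod 37), and since 30⁻¹ ≡ 21 (mod 37), s ≡ 31. Hence t ≡ 818 + 1325·31 = 41893 (mod 49025).
From t ≡ 41893 (mod 49025) write t = 41893 + 49025s. Substituting into t ≡ 10 (mod 23) gives 49025s ≡ 0 (mod 23), and since 12⁻¹ ≡ 2 (mod 23), s ≡ 0. Hence t ≡ 41893 + 49025·0 = 41893 (mod 1127575).
From t ≡ 41893 (mod 1127575) write t = 41893 + 1127575s. Substituting into t ≡ 8 (mod 16) gives 1127575s ≡ 3 (mod 16), and since 7⁻¹ ≡ 7 (mod 16), s ≡ 5. Hence t ≡ 41893 + 1127575·5 = 5679768 (mod 18041200).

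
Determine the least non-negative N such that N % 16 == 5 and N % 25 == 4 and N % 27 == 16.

From N ≡ 5 (mod 16) write N = 5 + 16t. Substituting into N ≡ 4 (mod 25) gives 16t ≡ 24 (mod 25), and since 16⁻¹ ≡ 11 (mod 25), t ≡ 14. Hence N ≡ 5 + 16·14 = 229 (mod 400).
From N ≡ 229 (mod 400) write N = 229 + 400t. Substituting into N ≡ 16 (mod 27) gives 400t ≡ 3 (mod 27), and since 22⁻¹ ≡ 16 (mod 27), t ≡ 21. Hence N ≡ 229 + 400·21 = 8629 (mod 10800).

8629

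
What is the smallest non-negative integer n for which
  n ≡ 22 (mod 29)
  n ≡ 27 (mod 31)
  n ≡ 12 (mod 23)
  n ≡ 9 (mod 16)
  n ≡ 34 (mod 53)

From n ≡ 22 (mod 29) write n = 22 + 29t. Substituting into n ≡ 27 (mod 31) gives 29t ≡ 5 (mod 31), and since 29⁻¹ ≡ 15 (mod 31), t ≡ 13. Hence n ≡ 22 + 29·13 = 399 (mod 899).
From n ≡ 399 (mod 899) write n = 399 + 899t. Substituting into n ≡ 12 (mod 23) gives 899t ≡ 4 (mod 23), and since 2⁻¹ ≡ 12 (mod 23), t ≡ 2. Hence n ≡ 399 + 899·2 = 2197 (mod 20677).
From n ≡ 2197 (mod 20677) write n = 2197 + 20677t. Substituting into n ≡ 9 (mod 16) gives 20677t ≡ 4 (mod 16), and since 5⁻¹ ≡ 13 (mod 16), t ≡ 4. Hence n ≡ 2197 + 20677·4 = 84905 (mod 330832).
From n ≡ 84905 (mod 330832) write n = 84905 + 330832t. Substituting into n ≡ 34 (mod 53) gives 330832t ≡ 35 (mod 53), and since 6⁻¹ ≡ 9 (mod 53), t ≡ 50. Hence n ≡ 84905 + 330832·50 = 16626505 (mod 17534096).

16626505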